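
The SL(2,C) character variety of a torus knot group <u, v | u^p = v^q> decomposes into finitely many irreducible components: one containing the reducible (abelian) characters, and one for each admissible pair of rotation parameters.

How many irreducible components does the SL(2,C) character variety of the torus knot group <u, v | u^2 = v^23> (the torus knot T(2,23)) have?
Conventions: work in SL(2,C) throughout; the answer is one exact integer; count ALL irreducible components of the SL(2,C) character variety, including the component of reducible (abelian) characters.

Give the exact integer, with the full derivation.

In the torus knot group T(2,23), u^2 = v^23 is central, so an irreducible representation sends it to +I or -I (Schur).
On an irreducible component, tr(u) is locked at 2*cos(pi*alpha/2) for some alpha in 1..1, and tr(v) at 2*cos(pi*beta/23) for some beta in 1..22.
Consistency of u^2 = (-1)^alpha I with v^23 = (-1)^beta I forces alpha = beta (mod 2).
Counting: 1 odd alphas x 11 odd betas + 0 even alphas x 11 even betas = 11 + 0 = 11.
components with irreducible characters: 11; plus the single component of reducible (abelian) characters: total 12.

12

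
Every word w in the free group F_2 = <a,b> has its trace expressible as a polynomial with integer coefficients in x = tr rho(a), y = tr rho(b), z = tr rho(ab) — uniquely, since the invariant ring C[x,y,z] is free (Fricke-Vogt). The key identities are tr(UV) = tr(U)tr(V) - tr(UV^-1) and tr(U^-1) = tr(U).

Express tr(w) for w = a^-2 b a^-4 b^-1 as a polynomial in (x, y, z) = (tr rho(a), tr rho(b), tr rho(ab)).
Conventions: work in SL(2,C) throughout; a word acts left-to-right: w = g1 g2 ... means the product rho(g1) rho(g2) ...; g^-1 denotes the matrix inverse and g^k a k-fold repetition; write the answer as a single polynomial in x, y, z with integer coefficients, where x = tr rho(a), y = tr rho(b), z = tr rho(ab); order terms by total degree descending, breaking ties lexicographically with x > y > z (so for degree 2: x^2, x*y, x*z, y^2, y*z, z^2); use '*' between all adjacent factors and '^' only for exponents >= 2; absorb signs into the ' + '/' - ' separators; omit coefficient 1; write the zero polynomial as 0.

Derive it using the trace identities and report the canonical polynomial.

x^5*y*z - x^4*y^2 - x^4*z^2 - 2*x^3*y*z + 2*x^2*y^2 + 2*x^2*z^2 + x^2 - 2

apply: trace(a^-1 b) = trace(b) trace(a) - trace(b a)   [inverse elimination on a] = x*y - z
trace(a^-1 b a^-1) = trace(a^-1 b) trace(a) - trace(a^-1 b a)   [inverse elimination on a] = x^2*y - x*z - y
apply: trace(a^-1 b a^-2) = trace(a^-1 b a^-1) trace(a) - trace(a^-1 b)   [inverse elimination on a] = x^3*y - x^2*z - 2*x*y + z
trace(a^-1 b a^-3) = trace(a^-1 b a^-2) trace(a) - trace(a^-1 b a^-1)   [inverse elimination on a] = x^4*y - x^3*z - 3*x^2*y + 2*x*z + y
trace(a^-2 b a^-3) = trace(a^-1 b a^-3) trace(a) - trace(a^-1 b a^-2)   [inverse elimination on a] = x^5*y - x^4*z - 4*x^3*y + 3*x^2*z + 3*x*y - z
use: trace(b^2) = trace(b) trace(b) - trace(1)   [square of b] = y^2 - 2
use: trace(b^2 a) = trace(b) trace(a b) - trace(a)   [square of b] = y*z - x
apply: trace(b a^-1 b) = trace(b^2) trace(a) - trace(b^2 a)   [inverse elimination on a] = x*y^2 - y*z - x
apply: trace(b a b a) = trace(b a) trace(b a) - trace(1)   [split at a repeated b] = z^2 - 2
use: trace(b a^-1 b a) = trace(b a b) trace(a) - trace(b a b a)   [inverse elimination on a] = x*y*z - x^2 - z^2 + 2
apply: trace(a^-1 b a^-1 b) = trace(b a^-1 b) trace(a) - trace(b a^-1 b a)   [inverse elimination on a] = x^2*y^2 - 2*x*y*z + z^2 - 2
apply: trace(b a^-2 b a^-1) = trace(a^-1 b a^-1 b) trace(a) - trace(a^-1 b a^-1 b a)   [inverse elimination on a] = x^3*y^2 - 2*x^2*y*z - x*y^2 + x*z^2 + y*z - x
trace(b a^-2 b) = trace(b^2 a^-1) trace(a) - trace(b^2)   [inverse elimination on a] = x^2*y^2 - x*y*z - x^2 - y^2 + 2
trace(a^-2 b a^-2 b) = trace(b a^-2 b a^-1) trace(a) - trace(b a^-2 b)   [inverse elimination on a] = x^4*y^2 - 2*x^3*y*z - 2*x^2*y^2 + x^2*z^2 + 2*x*y*z + y^2 - 2
trace(a^-2 b a^-3 b) = trace(a^-2 b a^-2 b) trace(a) - trace(a^-2 b a^-2 b a)   [inverse elimination on a] = x^5*y^2 - 2*x^4*y*z - 3*x^3*y^2 + x^3*z^2 + 4*x^2*y*z + 2*x*y^2 - x*z^2 - y*z - x
trace(b^-1 a^-2 b a^-3) = trace(a^-2 b a^-3) trace(b) - trace(a^-2 b a^-3 b)   [inverse elimination on b] = x^4*y*z - x^3*y^2 - x^3*z^2 - x^2*y*z + x*y^2 + x*z^2 + x
use: trace(a^-2) = trace(a^-1) trace(a) - trace(1)   [inverse elimination on a] = x^2 - 2
trace(b a b^-1 a^-1) = trace(a^-1 b a) trace(b) - trace(a^-1 b a b)   [inverse elimination on b] = -x*y*z + x^2 + y^2 + z^2 - 2
use: trace(b^-1 a^-2 b a) = trace(b a b^-1 a^-1) trace(a) - trace(b a b^-1)   [inverse elimination on a] = -x^2*y*z + x^3 + x*y^2 + x*z^2 - 3*x
trace(a^-1 b^-1 a^-2 b) = trace(b^-1 a^-2 b) trace(a) - trace(b^-1 a^-2 b a)   [inverse elimination on a] = x^2*y*z - x*y^2 - x*z^2 + x
use: trace(b^-1 a^-2 b a^-2) = trace(a^-1 b^-1 a^-2 b) trace(a) - trace(a^-1 b^-1 a^-2 b a)   [inverse elimination on a] = x^3*y*z - x^2*y^2 - x^2*z^2 + 2
use: trace(a^-2 b a^-4 b^-1) = trace(b^-1 a^-2 b a^-3) trace(a) - trace(b^-1 a^-2 b a^-2)   [inverse elimination on a] = x^5*y*z - x^4*y^2 - x^4*z^2 - 2*x^3*y*z + 2*x^2*y^2 + 2*x^2*z^2 + x^2 - 2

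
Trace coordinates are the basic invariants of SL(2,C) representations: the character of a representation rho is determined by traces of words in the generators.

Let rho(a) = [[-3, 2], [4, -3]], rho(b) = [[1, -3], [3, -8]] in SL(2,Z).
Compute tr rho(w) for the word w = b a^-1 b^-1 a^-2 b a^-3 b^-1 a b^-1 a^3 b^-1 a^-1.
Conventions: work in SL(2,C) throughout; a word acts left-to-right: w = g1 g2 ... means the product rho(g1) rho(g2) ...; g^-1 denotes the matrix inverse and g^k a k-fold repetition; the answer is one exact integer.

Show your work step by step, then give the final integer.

rho(b) = [[1, -3], [3, -8]]
... * rho(a^-1) = [[-3, -2], [-4, -3]]  ->  [[9, 7], [23, 18]]
... * rho(b^-1) = [[-8, 3], [-3, 1]]  ->  [[-93, 34], [-238, 87]]
... * rho(a^-1) = [[-3, -2], [-4, -3]]  ->  [[143, 84], [366, 215]]
... * rho(a^-1) = [[-3, -2], [-4, -3]]  ->  [[-765, -538], [-1958, -1377]]
... * rho(b) = [[1, -3], [3, -8]]  ->  [[-2379, 6599], [-6089, 16890]]
... * rho(a^-1) = [[-3, -2], [-4, -3]]  ->  [[-19259, -15039], [-49293, -38492]]
... * rho(a^-1) = [[-3, -2], [-4, -3]]  ->  [[117933, 83635], [301847, 214062]]
... * rho(a^-1) = [[-3, -2], [-4, -3]]  ->  [[-688339, -486771], [-1761789, -1245880]]
... * rho(b^-1) = [[-8, 3], [-3, 1]]  ->  [[6967025, -2551788], [17831952, -6531247]]
... * rho(a) = [[-3, 2], [4, -3]]  ->  [[-31108227, 21589414], [-79620844, 55257645]]
... * rho(b^-1) = [[-8, 3], [-3, 1]]  ->  [[184097574, -71735267], [471193817, -183604887]]
... * rho(a) = [[-3, 2], [4, -3]]  ->  [[-839233790, 583400949], [-2148000999, 1493202295]]
... * rho(a) = [[-3, 2], [4, -3]]  ->  [[4851305166, -3428670427], [12416812177, -8775608883]]
... * rho(a) = [[-3, 2], [4, -3]]  ->  [[-28268597206, 19988621613], [-72352872063, 51160451003]]
... * rho(b^-1) = [[-8, 3], [-3, 1]]  ->  [[166182912809, -64817170005], [425341623495, -165898165186]]
... * rho(a^-1) = [[-3, -2], [-4, -3]]  ->  [[-239280058407, -137914315603], [-612432209741, -352988751432]]
tr = -239280058407 + -352988751432 = -592268809839

-592268809839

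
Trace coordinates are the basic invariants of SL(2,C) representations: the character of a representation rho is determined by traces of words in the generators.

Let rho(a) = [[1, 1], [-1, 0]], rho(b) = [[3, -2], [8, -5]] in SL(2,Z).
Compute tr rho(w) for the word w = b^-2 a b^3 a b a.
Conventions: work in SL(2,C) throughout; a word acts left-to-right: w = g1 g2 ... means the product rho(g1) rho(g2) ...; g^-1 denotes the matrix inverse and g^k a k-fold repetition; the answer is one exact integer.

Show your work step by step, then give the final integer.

rho(b^-1) = [[-5, 2], [-8, 3]]
... * rho(b^-1) = [[-5, 2], [-8, 3]]  ->  [[9, -4], [16, -7]]
... * rho(a) = [[1, 1], [-1, 0]]  ->  [[13, 9], [23, 16]]
... * rho(b) = [[3, -2], [8, -5]]  ->  [[111, -71], [197, -126]]
... * rho(b) = [[3, -2], [8, -5]]  ->  [[-235, 133], [-417, 236]]
... * rho(b) = [[3, -2], [8, -5]]  ->  [[359, -195], [637, -346]]
... * rho(a) = [[1, 1], [-1, 0]]  ->  [[554, 359], [983, 637]]
... * rho(b) = [[3, -2], [8, -5]]  ->  [[4534, -2903], [8045, -5151]]
... * rho(a) = [[1, 1], [-1, 0]]  ->  [[7437, 4534], [13196, 8045]]
tr = 7437 + 8045 = 15482

15482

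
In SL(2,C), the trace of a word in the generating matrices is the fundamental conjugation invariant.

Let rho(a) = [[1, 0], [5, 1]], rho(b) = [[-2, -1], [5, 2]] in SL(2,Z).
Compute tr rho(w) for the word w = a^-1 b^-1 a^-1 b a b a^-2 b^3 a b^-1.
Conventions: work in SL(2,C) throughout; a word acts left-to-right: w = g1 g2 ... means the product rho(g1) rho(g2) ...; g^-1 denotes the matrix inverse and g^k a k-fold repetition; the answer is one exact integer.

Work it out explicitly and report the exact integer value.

-6760

rho(a^-1) = [[1, 0], [-5, 1]]
... * rho(b^-1) = [[2, 1], [-5, -2]]  ->  [[2, 1], [-15, -7]]
... * rho(a^-1) = [[1, 0], [-5, 1]]  ->  [[-3, 1], [20, -7]]
... * rho(b) = [[-2, -1], [5, 2]]  ->  [[11, 5], [-75, -34]]
... * rho(a) = [[1, 0], [5, 1]]  ->  [[36, 5], [-245, -34]]
... * rho(b) = [[-2, -1], [5, 2]]  ->  [[-47, -26], [320, 177]]
... * rho(a^-1) = [[1, 0], [-5, 1]]  ->  [[83, -26], [-565, 177]]
... * rho(a^-1) = [[1, 0], [-5, 1]]  ->  [[213, -26], [-1450, 177]]
... * rho(b) = [[-2, -1], [5, 2]]  ->  [[-556, -265], [3785, 1804]]
... * rho(b) = [[-2, -1], [5, 2]]  ->  [[-213, 26], [1450, -177]]
... * rho(b) = [[-2, -1], [5, 2]]  ->  [[556, 265], [-3785, -1804]]
... * rho(a) = [[1, 0], [5, 1]]  ->  [[1881, 265], [-12805, -1804]]
... * rho(b^-1) = [[2, 1], [-5, -2]]  ->  [[2437, 1351], [-16590, -9197]]
tr = 2437 + -9197 = -6760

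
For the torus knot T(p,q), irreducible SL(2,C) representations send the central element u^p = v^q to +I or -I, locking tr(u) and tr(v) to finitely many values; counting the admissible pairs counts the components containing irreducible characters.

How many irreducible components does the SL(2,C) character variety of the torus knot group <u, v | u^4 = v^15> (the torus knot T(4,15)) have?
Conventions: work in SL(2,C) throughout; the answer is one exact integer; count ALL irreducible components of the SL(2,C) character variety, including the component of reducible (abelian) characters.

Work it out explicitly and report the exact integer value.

Gamma = < u, v | u^4 = v^15 > (torus knot T(4,15)); the central element u^4 = v^15 acts as +I or -I in any irreducible SL(2,C) representation.
On an irreducible component, tr(u) is locked at 2*cos(pi*alpha/4) for some alpha in 1..3, and tr(v) at 2*cos(pi*beta/15) for some beta in 1..14.
Consistency of u^4 = (-1)^alpha I with v^15 = (-1)^beta I forces alpha = beta (mod 2).
Enumerate parity-matched pairs: 2*7 odd-odd plus 1*7 even-even gives 21.
That is 21 components of irreducible characters, and with the reducible (abelian) component the total is 22.

22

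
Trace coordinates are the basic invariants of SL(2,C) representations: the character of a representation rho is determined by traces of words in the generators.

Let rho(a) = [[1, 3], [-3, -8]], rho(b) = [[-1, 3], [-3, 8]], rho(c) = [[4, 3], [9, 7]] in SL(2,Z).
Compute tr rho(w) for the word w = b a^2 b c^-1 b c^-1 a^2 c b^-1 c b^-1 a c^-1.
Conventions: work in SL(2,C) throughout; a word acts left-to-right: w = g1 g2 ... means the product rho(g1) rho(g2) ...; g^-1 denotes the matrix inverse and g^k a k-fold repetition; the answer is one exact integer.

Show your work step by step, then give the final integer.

40045332625

rho(b) = [[-1, 3], [-3, 8]]
... * rho(a) = [[1, 3], [-3, -8]]  ->  [[-10, -27], [-27, -73]]
... * rho(a) = [[1, 3], [-3, -8]]  ->  [[71, 186], [192, 503]]
... * rho(b) = [[-1, 3], [-3, 8]]  ->  [[-629, 1701], [-1701, 4600]]
... * rho(c^-1) = [[7, -3], [-9, 4]]  ->  [[-19712, 8691], [-53307, 23503]]
... * rho(b) = [[-1, 3], [-3, 8]]  ->  [[-6361, 10392], [-17202, 28103]]
... * rho(c^-1) = [[7, -3], [-9, 4]]  ->  [[-138055, 60651], [-373341, 164018]]
... * rho(a) = [[1, 3], [-3, -8]]  ->  [[-320008, -899373], [-865395, -2432167]]
... * rho(a) = [[1, 3], [-3, -8]]  ->  [[2378111, 6234960], [6431106, 16861151]]
... * rho(c) = [[4, 3], [9, 7]]  ->  [[65627084, 50779053], [177474783, 137321375]]
... * rho(b^-1) = [[8, -3], [3, -1]]  ->  [[677353831, -247660305], [1831762389, -669745724]]
... * rho(c) = [[4, 3], [9, 7]]  ->  [[480472579, 298439358], [1299338040, 807067099]]
... * rho(b^-1) = [[8, -3], [3, -1]]  ->  [[4739098706, -1739857095], [12815905617, -4705081219]]
... * rho(a) = [[1, 3], [-3, -8]]  ->  [[9958669991, 28136152878], [26931149274, 76088366603]]
... * rho(c^-1) = [[7, -3], [-9, 4]]  ->  [[-183514685965, 82668601539], [-496277254509, 223560018590]]
tr = -183514685965 + 223560018590 = 40045332625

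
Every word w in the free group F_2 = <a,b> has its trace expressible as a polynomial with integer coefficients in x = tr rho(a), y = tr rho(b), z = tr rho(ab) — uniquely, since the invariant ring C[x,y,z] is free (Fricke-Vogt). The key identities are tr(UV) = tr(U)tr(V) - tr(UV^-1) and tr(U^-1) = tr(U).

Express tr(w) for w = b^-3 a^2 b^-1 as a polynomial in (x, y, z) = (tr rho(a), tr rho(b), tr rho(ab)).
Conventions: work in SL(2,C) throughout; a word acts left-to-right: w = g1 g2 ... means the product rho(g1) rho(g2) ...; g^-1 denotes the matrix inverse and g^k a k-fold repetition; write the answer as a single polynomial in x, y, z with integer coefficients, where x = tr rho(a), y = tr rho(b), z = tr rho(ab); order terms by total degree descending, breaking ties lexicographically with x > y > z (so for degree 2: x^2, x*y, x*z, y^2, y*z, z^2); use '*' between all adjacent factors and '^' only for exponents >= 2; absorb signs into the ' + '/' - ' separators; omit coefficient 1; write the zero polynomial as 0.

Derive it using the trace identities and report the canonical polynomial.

trace(a^2) = trace(a) trace(a) - trace(1)   [square of a] = x^2 - 2
trace(a^2 b) = trace(a) trace(b a) - trace(b)   [square of a] = x*z - y
trace(a^2 b^-1) = trace(a^2) trace(b) - trace(a^2 b)   [inverse elimination on b] = x^2*y - x*z - y
trace(b^-2 a^2) = trace(a^2 b^-1) trace(b) - trace(a^2)   [inverse elimination on b] = x^2*y^2 - x*y*z - x^2 - y^2 + 2
trace(b^-1 a^2 b^-2) = trace(b^-2 a^2) trace(b) - trace(b^-2 a^2 b)   [inverse elimination on b] = x^2*y^3 - x*y^2*z - 2*x^2*y - y^3 + x*z + 3*y
trace(b^-3 a^2 b^-1) = trace(b^-1 a^2 b^-2) trace(b) - trace(b^-1 a^2 b^-1)   [inverse elimination on b] = x^2*y^4 - x*y^3*z - 3*x^2*y^2 - y^4 + 2*x*y*z + x^2 + 4*y^2 - 2

x^2*y^4 - x*y^3*z - 3*x^2*y^2 - y^4 + 2*x*y*z + x^2 + 4*y^2 - 2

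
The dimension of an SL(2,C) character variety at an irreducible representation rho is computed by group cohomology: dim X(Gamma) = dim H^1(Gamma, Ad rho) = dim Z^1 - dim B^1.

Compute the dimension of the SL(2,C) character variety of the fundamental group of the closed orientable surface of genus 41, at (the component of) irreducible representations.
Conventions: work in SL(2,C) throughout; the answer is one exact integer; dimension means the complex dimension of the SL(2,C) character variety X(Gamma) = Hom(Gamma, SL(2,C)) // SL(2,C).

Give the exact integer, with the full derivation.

240

The genus-41 surface group: 2g = 82 generators, one relator prod [a_i, b_i].
A cocycle assigns one sl_2 vector per generator subject to the relator condition d_2(z) = 0: dim of the unconstrained space is 3*2g = 246.
H^2 = coker(d_2) is dual to H^0 = 0 at irreducible rho (Poincare duality), so d_2 is onto: dim Z^1 = 243.
As always at irreducible rho, dim B^1 = 3.
dim H^1 = 243 - 3 = 240 = dim X.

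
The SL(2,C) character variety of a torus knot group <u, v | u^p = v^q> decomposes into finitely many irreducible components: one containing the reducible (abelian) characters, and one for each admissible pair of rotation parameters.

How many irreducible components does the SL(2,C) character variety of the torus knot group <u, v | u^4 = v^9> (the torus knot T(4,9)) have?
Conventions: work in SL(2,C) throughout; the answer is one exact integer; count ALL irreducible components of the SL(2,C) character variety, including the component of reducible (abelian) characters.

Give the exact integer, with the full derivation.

Gamma = < u, v | u^4 = v^9 > (torus knot T(4,9)); the central element u^4 = v^9 acts as +I or -I in any irreducible SL(2,C) representation.
So on each irreducible component the traces are pinned: tr(u) = 2*cos(pi*alpha/4) with 1 <= alpha <= 3, tr(v) = 2*cos(pi*beta/9) with 1 <= beta <= 8.
Consistency of u^4 = (-1)^alpha I with v^9 = (-1)^beta I forces alpha = beta (mod 2).
count pairs: odd alpha (2 choices) x odd beta (4), plus even alpha (1) x even beta (4): 2*4 + 1*4 = 12.
Total: 12 irreducible-character components + 1 reducible (abelian) component = 13.

13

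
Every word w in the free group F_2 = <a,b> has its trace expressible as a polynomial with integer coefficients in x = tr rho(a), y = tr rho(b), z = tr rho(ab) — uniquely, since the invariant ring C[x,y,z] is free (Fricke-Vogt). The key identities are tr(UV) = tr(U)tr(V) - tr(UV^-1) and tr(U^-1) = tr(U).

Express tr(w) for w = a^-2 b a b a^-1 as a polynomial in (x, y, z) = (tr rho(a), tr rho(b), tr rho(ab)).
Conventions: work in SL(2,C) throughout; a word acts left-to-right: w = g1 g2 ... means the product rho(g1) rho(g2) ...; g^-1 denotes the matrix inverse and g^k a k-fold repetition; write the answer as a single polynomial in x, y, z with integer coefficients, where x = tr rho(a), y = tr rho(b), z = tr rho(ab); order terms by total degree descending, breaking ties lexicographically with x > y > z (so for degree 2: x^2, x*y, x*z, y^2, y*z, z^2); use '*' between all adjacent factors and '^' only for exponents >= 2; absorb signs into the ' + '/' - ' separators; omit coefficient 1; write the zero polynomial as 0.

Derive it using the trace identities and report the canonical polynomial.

x^3*y*z - x^4 - x^2*z^2 - 2*x*y*z + 4*x^2 + z^2 - 2

reduce: tr(b a b) = tr(b) tr(a b) - tr(a) = y*z - x
reduce: tr(b a b a) = tr(b a) tr(b a) - tr(1) = z^2 - 2
so tr(b a b a^-1) = tr(b a b) tr(a) - tr(b a b a) = x*y*z - x^2 - z^2 + 2
tr(b a b a^-2) = tr(b a b a^-1) tr(a) - tr(b a b) = x^2*y*z - x^3 - x*z^2 - y*z + 3*x
reduce: tr(a^-2 b a b a^-1) = tr(b a b a^-2) tr(a) - tr(b a b a^-1) = x^3*y*z - x^4 - x^2*z^2 - 2*x*y*z + 4*x^2 + z^2 - 2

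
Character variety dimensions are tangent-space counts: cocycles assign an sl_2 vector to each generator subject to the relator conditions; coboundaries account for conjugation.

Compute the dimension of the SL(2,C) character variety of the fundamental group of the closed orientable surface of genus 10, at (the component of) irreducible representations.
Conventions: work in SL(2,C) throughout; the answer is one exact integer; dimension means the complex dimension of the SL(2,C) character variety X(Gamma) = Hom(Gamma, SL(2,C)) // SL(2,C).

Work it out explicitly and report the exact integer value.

54

Gamma = pi_1(Sigma_10) = < a_1, b_1, ..., a_10, b_10 | prod [a_i, b_i] > has 2g = 20 generators and 1 relator.
Unconstrained cocycle data is one sl_2 vector per generator (60 dimensions), cut by the relator condition d_2(z) = 0.
At an irreducible rho, H^2 = coker(d_2) vanishes (Poincare duality: H^2 is dual to H^0 = invariants = 0), so d_2 is surjective onto sl_2 and dim Z^1 = 60 - 3 = 57.
Coboundaries contribute dim B^1 = 3 (injective at irreducible rho).
Hence dim X = 57 - 3 = 54.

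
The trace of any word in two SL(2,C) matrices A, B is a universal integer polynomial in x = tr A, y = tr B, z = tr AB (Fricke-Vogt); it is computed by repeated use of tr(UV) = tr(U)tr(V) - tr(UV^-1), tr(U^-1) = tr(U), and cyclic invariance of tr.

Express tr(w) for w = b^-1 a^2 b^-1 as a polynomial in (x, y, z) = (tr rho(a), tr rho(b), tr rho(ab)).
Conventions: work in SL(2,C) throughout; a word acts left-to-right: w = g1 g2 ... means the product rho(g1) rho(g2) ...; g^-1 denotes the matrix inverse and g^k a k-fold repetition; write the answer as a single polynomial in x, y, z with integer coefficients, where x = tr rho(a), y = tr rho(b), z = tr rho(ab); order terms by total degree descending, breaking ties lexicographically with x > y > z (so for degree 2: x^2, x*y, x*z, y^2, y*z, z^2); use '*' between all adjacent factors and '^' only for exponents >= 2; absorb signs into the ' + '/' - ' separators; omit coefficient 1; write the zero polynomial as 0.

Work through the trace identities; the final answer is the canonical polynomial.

x^2*y^2 - x*y*z - x^2 - y^2 + 2

next, tr(a^2) = tr(a)*tr(a) - tr(1)   [square of a] = x^2 - 2
and tr(a^2 b) = tr(a)*tr(b a) - tr(b)   [square of a] = x*z - y
and tr(b^-1 a^2) = tr(a^2)*tr(b) - tr(a^2 b)   [inverse elimination on b] = x^2*y - x*z - y
tr(b^-1 a^2 b^-1) = tr(b^-1 a^2)*tr(b) - tr(b^-1 a^2 b)   [inverse elimination on b] = x^2*y^2 - x*y*z - x^2 - y^2 + 2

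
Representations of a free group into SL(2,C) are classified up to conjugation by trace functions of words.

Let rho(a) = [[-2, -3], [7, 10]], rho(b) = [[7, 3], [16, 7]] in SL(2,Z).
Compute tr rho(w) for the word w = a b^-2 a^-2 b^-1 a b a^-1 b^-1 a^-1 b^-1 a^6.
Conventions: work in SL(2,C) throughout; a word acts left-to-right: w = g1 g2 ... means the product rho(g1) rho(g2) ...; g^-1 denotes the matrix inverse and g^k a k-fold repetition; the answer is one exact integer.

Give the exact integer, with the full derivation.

-3639509544995953

rho(a) = [[-2, -3], [7, 10]]
... * rho(b^-1) = [[7, -3], [-16, 7]]  ->  [[34, -15], [-111, 49]]
... * rho(b^-1) = [[7, -3], [-16, 7]]  ->  [[478, -207], [-1561, 676]]
... * rho(a^-1) = [[10, 3], [-7, -2]]  ->  [[6229, 1848], [-20342, -6035]]
... * rho(a^-1) = [[10, 3], [-7, -2]]  ->  [[49354, 14991], [-161175, -48956]]
... * rho(b^-1) = [[7, -3], [-16, 7]]  ->  [[105622, -43125], [-344929, 140833]]
... * rho(a) = [[-2, -3], [7, 10]]  ->  [[-513119, -748116], [1675689, 2443117]]
... * rho(b) = [[7, 3], [16, 7]]  ->  [[-15561689, -6776169], [50819695, 22128886]]
... * rho(a^-1) = [[10, 3], [-7, -2]]  ->  [[-108183707, -33132729], [353294748, 108201313]]
... * rho(b^-1) = [[7, -3], [-16, 7]]  ->  [[-227162285, 92622018], [741842228, -302475053]]
... * rho(a^-1) = [[10, 3], [-7, -2]]  ->  [[-2919976976, -866730891], [9535747651, 2830476790]]
... * rho(b^-1) = [[7, -3], [-16, 7]]  ->  [[-6572144576, 2692814691], [21462604917, -8793905423]]
... * rho(a) = [[-2, -3], [7, 10]]  ->  [[31993991989, 46644580638], [-104482547795, -152326868981]]
... * rho(a) = [[-2, -3], [7, 10]]  ->  [[262524080488, 370463830413], [-857322987277, -1209821046425]]
... * rho(a) = [[-2, -3], [7, 10]]  ->  [[2068198651915, 2917066062666], [-6754101350421, -9526241502419]]
... * rho(a) = [[-2, -3], [7, 10]]  ->  [[16283065134832, 22966064670915], [-53175487816091, -75000110972927]]
... * rho(a) = [[-2, -3], [7, 10]]  ->  [[128196322426741, 180811451304654], [-418649801178307, -590474646280997]]
... * rho(a) = [[-2, -3], [7, 10]]  ->  [[1009287514279096, 1423525545766317], [-3296022921610365, -4648797059275049]]
tr = 1009287514279096 + -4648797059275049 = -3639509544995953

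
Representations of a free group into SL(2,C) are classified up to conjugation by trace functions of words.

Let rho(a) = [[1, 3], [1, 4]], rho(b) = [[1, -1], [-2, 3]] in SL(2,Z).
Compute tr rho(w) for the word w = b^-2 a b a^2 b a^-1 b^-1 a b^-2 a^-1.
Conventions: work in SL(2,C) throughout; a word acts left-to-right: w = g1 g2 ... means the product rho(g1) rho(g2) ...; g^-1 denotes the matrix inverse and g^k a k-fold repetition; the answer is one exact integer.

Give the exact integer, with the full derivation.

-1149380

rho(b^-1) = [[3, 1], [2, 1]]
... * rho(b^-1) = [[3, 1], [2, 1]]  ->  [[11, 4], [8, 3]]
... * rho(a) = [[1, 3], [1, 4]]  ->  [[15, 49], [11, 36]]
... * rho(b) = [[1, -1], [-2, 3]]  ->  [[-83, 132], [-61, 97]]
... * rho(a) = [[1, 3], [1, 4]]  ->  [[49, 279], [36, 205]]
... * rho(a) = [[1, 3], [1, 4]]  ->  [[328, 1263], [241, 928]]
... * rho(b) = [[1, -1], [-2, 3]]  ->  [[-2198, 3461], [-1615, 2543]]
... * rho(a^-1) = [[4, -3], [-1, 1]]  ->  [[-12253, 10055], [-9003, 7388]]
... * rho(b^-1) = [[3, 1], [2, 1]]  ->  [[-16649, -2198], [-12233, -1615]]
... * rho(a) = [[1, 3], [1, 4]]  ->  [[-18847, -58739], [-13848, -43159]]
... * rho(b^-1) = [[3, 1], [2, 1]]  ->  [[-174019, -77586], [-127862, -57007]]
... * rho(b^-1) = [[3, 1], [2, 1]]  ->  [[-677229, -251605], [-497600, -184869]]
... * rho(a^-1) = [[4, -3], [-1, 1]]  ->  [[-2457311, 1780082], [-1805531, 1307931]]
tr = -2457311 + 1307931 = -1149380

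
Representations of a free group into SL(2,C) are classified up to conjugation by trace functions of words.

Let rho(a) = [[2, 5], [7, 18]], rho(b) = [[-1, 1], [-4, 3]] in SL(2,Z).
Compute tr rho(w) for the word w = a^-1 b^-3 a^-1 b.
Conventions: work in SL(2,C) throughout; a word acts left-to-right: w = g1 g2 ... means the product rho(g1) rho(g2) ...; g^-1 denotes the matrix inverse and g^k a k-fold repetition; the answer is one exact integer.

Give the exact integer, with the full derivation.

75

rho(a^-1) = [[18, -5], [-7, 2]]
... * rho(b^-1) = [[3, -1], [4, -1]]  ->  [[34, -13], [-13, 5]]
... * rho(b^-1) = [[3, -1], [4, -1]]  ->  [[50, -21], [-19, 8]]
... * rho(b^-1) = [[3, -1], [4, -1]]  ->  [[66, -29], [-25, 11]]
... * rho(a^-1) = [[18, -5], [-7, 2]]  ->  [[1391, -388], [-527, 147]]
... * rho(b) = [[-1, 1], [-4, 3]]  ->  [[161, 227], [-61, -86]]
tr = 161 + -86 = 75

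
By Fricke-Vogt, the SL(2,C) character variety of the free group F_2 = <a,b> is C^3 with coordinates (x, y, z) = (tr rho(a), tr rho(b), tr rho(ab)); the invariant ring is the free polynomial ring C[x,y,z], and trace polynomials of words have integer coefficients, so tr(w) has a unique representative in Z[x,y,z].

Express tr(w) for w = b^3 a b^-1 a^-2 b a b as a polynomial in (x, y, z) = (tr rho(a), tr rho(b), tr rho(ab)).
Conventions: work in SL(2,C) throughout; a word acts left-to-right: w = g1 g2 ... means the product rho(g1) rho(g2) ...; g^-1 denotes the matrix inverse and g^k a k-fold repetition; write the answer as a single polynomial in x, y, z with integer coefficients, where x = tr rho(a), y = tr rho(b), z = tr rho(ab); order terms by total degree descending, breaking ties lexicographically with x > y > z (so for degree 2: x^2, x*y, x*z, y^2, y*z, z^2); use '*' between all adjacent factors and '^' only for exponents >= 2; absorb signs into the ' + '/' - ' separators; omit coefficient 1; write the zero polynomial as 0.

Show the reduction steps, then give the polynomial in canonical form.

-x^2*y^4*z^2 + 2*x^3*y^3*z + x*y^5*z + x*y^3*z^3 - x^4*y^2 - x^2*y^4 + x^2*y^2*z^2 - 3*x^3*y*z - 6*x*y^3*z - 2*x*y*z^3 + x^4 + 5*x^2*y^2 + x^2*z^2 + y^4 + 8*x*y*z - 4*x^2 - 4*y^2 + 2

tr(b a b) = tr(b)*tr(a b) - tr(a) = y*z - x
tr(a b^3) = tr(b)*tr(b a b) - tr(b a) = y^2*z - x*y - z
tr(b^3 a b) = tr(b)*tr(a b^3) - tr(a b^2) = y^3*z - x*y^2 - 2*y*z + x
tr(b a b^4) = tr(b)*tr(b^3 a b) - tr(b^3 a) = y^4*z - x*y^3 - 3*y^2*z + 2*x*y + z
tr(a b a b) = tr(b a)*tr(b a) - tr(1) = z^2 - 2
tr(a b a) = tr(a)*tr(b a) - tr(b) = x*z - y
tr(b a b a b) = tr(b)*tr(a b a b) - tr(a b a) = y*z^2 - x*z - y
tr(b^2 a b a b) = tr(b)*tr(b a b a b) - tr(b a b a) = y^2*z^2 - x*y*z - y^2 - z^2 + 2
tr(b a b^4 a) = tr(b)*tr(b^2 a b a b) - tr(b^2 a b a) = y^3*z^2 - x*y^2*z - y^3 - 2*y*z^2 + x*z + 3*y
tr(a^-1 b a b^4) = tr(b a b^4)*tr(a) - tr(b a b^4 a) = x*y^4*z - x^2*y^3 - y^3*z^2 - 2*x*y^2*z + 2*x^2*y + y^3 + 2*y*z^2 - 3*y
tr(a^2) = tr(a)*tr(a) - tr(1) = x^2 - 2
tr(a b^2 a) = tr(b)*tr(a^2 b) - tr(a^2) = x*y*z - x^2 - y^2 + 2
tr(a b^2 a b^2) = tr(b)*tr(a b^2 a b) - tr(a b^2 a) = y^2*z^2 - 2*x*y*z + x^2 - 2
tr(b^2 a b^2 a b) = tr(b)*tr(a b^2 a b^2) - tr(a b^2 a b) = y^3*z^2 - 2*x*y^2*z + x^2*y - y*z^2 + x*z - y
tr(b a b^4 a b) = tr(b)*tr(b^2 a b^2 a b) - tr(b^2 a b^2 a) = y^4*z^2 - 2*x*y^3*z + x^2*y^2 - 2*y^2*z^2 + 3*x*y*z - x^2 - y^2 + 2
tr(a b a b a b) = tr(b a)*tr(b a b a) - tr(b^-1 a^-1) = z^3 - 3*z
tr(a b a b a) = tr(a)*tr(b a b a) - tr(b a b) = x*z^2 - y*z - x
tr(b a b a b a b) = tr(b)*tr(a b a b a b) - tr(a b a b a) = y*z^3 - x*z^2 - 2*y*z + x
tr(b a b a b a b^2) = tr(b)*tr(b a b a b a b) - tr(b a b a b a) = y^2*z^3 - x*y*z^2 - 2*y^2*z - z^3 + x*y + 3*z
tr(b a b^4 a b a) = tr(b)*tr(b a b a b a b^2) - tr(b a b a b a b) = y^3*z^3 - x*y^2*z^2 - 2*y^3*z - 2*y*z^3 + x*y^2 + x*z^2 + 5*y*z - x
tr(b a b^4 a b a^-1) = tr(b a b^4 a b)*tr(a) - tr(b a b^4 a b a) = x*y^4*z^2 - 2*x^2*y^3*z - y^3*z^3 + x^3*y^2 - x*y^2*z^2 + 3*x^2*y*z + 2*y^3*z + 2*y*z^3 - x^3 - 2*x*y^2 - x*z^2 - 5*y*z + 3*x
tr(a^-2 b a b^4 a b) = tr(b a b^4 a b a^-1)*tr(a) - tr(b a b^4 a b) = x^2*y^4*z^2 - 2*x^3*y^3*z - x*y^3*z^3 + x^4*y^2 - x^2*y^2*z^2 - y^4*z^2 + 3*x^3*y*z + 4*x*y^3*z + 2*x*y*z^3 - x^4 - 3*x^2*y^2 - x^2*z^2 + 2*y^2*z^2 - 8*x*y*z + 4*x^2 + y^2 - 2
tr(b^3 a b^-1 a^-2 b a b) = tr(a^-2 b a b^4 a)*tr(b) - tr(a^-2 b a b^4 a b) = -x^2*y^4*z^2 + 2*x^3*y^3*z + x*y^5*z + x*y^3*z^3 - x^4*y^2 - x^2*y^4 + x^2*y^2*z^2 - 3*x^3*y*z - 6*x*y^3*z - 2*x*y*z^3 + x^4 + 5*x^2*y^2 + x^2*z^2 + y^4 + 8*x*y*z - 4*x^2 - 4*y^2 + 2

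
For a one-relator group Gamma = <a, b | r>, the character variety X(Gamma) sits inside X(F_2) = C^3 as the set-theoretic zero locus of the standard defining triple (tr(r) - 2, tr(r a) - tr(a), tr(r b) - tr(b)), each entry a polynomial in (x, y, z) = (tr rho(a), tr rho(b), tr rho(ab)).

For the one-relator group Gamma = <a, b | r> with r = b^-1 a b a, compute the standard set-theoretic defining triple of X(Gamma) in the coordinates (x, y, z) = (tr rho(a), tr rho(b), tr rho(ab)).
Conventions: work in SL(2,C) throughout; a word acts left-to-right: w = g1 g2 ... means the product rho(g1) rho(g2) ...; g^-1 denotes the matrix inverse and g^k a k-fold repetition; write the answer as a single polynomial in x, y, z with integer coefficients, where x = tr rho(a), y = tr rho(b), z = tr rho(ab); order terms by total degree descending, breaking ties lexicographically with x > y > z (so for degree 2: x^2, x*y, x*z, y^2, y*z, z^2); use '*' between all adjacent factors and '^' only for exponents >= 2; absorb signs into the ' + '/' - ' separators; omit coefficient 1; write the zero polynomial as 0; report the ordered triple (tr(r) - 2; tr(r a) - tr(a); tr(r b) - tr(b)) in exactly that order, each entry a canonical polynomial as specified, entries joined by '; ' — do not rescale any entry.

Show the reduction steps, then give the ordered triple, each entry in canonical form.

x*y*z - y^2 - z^2; x^2*y*z - x*y^2 - x*z^2; x*z - 2*y

tr(a b a) = tr(a)*tr(b a) - tr(b) = x*z - y
tr(a b a b) = tr(a b)*tr(a b) - tr(1) = z^2 - 2
tr(b^-1 a b a) = tr(a b a)*tr(b) - tr(a b a b) = x*y*z - y^2 - z^2 + 2
tr(a b a^2) = tr(a)*tr(a b a) - tr(a b)   [square of a] = x^2*z - x*y - z
tr(b a b) = tr(b)*tr(a b) - tr(a)   [square of b] = y*z - x
tr(a b a^2 b) = tr(a)*tr(b a b a) - tr(b a b)   [square of a] = x*z^2 - y*z - x
tr(b^-1 a b a^2) = tr(a b a^2)*tr(b) - tr(a b a^2 b)   [inverse elimination on b] = x^2*y*z - x*y^2 - x*z^2 + x
assemble the triple (tr(r) - 2; tr(r a) - x; tr(r b) - y)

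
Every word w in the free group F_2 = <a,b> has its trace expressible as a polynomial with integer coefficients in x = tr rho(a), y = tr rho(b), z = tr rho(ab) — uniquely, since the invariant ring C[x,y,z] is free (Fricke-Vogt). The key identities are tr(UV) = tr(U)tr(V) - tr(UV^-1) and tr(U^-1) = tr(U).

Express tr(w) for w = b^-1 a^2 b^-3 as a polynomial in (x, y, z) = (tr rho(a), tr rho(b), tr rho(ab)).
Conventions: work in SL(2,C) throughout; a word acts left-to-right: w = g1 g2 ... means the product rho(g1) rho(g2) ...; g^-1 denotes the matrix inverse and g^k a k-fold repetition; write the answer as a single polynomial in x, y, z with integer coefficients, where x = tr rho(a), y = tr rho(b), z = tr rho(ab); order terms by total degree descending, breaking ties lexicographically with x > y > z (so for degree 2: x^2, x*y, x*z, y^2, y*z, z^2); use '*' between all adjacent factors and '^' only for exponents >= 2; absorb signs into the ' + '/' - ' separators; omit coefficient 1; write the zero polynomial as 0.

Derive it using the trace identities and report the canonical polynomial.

trace(a^2) = trace(a)*trace(a) - trace(1)  (reduce the a square) = x^2 - 2
and trace(a^2 b) = trace(a)*trace(b a) - trace(b)  (reduce the a square) = x*z - y
trace(b^-1 a^2) = trace(a^2)*trace(b) - trace(a^2 b)  (eliminate b^-1) = x^2*y - x*z - y
next, trace(a^2 b^-2) = trace(b^-1 a^2)*trace(b) - trace(b^-1 a^2 b)  (eliminate b^-1) = x^2*y^2 - x*y*z - x^2 - y^2 + 2
next, trace(b^-2 a^2 b^-1) = trace(a^2 b^-2)*trace(b) - trace(a^2 b^-1)  (eliminate b^-1) = x^2*y^3 - x*y^2*z - 2*x^2*y - y^3 + x*z + 3*y
next, trace(b^-1 a^2 b^-3) = trace(b^-2 a^2 b^-1)*trace(b) - trace(b^-2 a^2)  (eliminate b^-1) = x^2*y^4 - x*y^3*z - 3*x^2*y^2 - y^4 + 2*x*y*z + x^2 + 4*y^2 - 2

x^2*y^4 - x*y^3*z - 3*x^2*y^2 - y^4 + 2*x*y*z + x^2 + 4*y^2 - 2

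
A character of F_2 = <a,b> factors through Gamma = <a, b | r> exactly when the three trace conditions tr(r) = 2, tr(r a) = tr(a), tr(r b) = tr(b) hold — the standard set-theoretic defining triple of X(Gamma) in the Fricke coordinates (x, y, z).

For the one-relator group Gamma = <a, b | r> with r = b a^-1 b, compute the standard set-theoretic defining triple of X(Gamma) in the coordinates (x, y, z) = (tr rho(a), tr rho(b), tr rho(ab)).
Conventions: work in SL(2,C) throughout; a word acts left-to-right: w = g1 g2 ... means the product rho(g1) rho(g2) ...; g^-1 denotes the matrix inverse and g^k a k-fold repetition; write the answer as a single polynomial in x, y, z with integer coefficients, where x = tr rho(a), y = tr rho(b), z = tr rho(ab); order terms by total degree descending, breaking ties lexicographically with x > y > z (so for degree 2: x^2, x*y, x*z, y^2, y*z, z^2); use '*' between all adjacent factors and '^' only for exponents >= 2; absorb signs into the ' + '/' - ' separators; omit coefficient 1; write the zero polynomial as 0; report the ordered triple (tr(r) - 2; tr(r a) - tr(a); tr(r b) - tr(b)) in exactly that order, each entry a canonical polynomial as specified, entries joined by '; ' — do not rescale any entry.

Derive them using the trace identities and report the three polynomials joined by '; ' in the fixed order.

x*y^2 - y*z - x - 2; x*y*z - x^2 - z^2 - x + 2; x*y^3 - y^2*z - 2*x*y - y + z

trace(b^2) = trace(b)*trace(b) - trace(1)  (reduce the b square) = y^2 - 2
trace(b^2 a) = trace(b)*trace(a b) - trace(a)  (reduce the b square) = y*z - x
trace(b a^-1 b) = trace(b^2)*trace(a) - trace(b^2 a)  (eliminate a^-1) = x*y^2 - y*z - x
trace(b a b a) = trace(a b)*trace(a b) - trace(1)   [split at a repeated a] = z^2 - 2
trace(b a^-1 b a) = trace(b a b)*trace(a) - trace(b a b a)   [inverse elimination on a] = x*y*z - x^2 - z^2 + 2
trace(b^3) = trace(b)*trace(b^2) - trace(b) = y^3 - 3*y
trace(b^3 a) = trace(b)*trace(a b^2) - trace(a b) = y^2*z - x*y - z
trace(b a^-1 b^2) = trace(b^3)*trace(a) - trace(b^3 a) = x*y^3 - y^2*z - 2*x*y + z
assemble the triple (trace(r) - 2; trace(r a) - x; trace(r b) - y)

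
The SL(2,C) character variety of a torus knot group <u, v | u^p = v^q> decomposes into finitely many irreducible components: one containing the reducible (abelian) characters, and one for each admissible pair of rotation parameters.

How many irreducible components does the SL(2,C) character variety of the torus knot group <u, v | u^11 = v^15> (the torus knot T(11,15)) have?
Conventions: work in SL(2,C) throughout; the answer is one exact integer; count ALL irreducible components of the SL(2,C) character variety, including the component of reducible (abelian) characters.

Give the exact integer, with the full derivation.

For T(11,15): irreducibility forces the central element u^11 = v^15 to one of +I, -I.
This locks tr(u) to 2*cos(pi*alpha/11), alpha in 1..10, and tr(v) to 2*cos(pi*beta/15), beta in 1..14, on each component of irreducible characters.
u^11 = (-1)^alpha I and v^15 = (-1)^beta I must agree, so alpha and beta have equal parity.
Counting: 5 odd alphas x 7 odd betas + 5 even alphas x 7 even betas = 35 + 35 = 70.
That is 70 components of irreducible characters, and with the reducible (abelian) component the total is 71.

71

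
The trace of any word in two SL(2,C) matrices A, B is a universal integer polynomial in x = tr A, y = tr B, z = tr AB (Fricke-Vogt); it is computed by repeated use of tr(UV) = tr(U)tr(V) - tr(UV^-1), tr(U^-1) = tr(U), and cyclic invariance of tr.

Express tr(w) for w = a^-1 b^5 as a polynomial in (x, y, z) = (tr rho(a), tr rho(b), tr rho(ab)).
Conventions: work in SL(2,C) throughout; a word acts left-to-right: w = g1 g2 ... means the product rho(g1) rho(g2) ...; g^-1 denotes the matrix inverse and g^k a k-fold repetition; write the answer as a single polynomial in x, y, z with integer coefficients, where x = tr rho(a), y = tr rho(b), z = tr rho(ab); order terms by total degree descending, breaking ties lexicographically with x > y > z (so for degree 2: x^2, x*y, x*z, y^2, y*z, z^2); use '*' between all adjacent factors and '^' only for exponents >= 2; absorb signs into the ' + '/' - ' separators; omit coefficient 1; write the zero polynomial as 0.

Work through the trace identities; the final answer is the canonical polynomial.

x*y^5 - y^4*z - 4*x*y^3 + 3*y^2*z + 3*x*y - z

trace(b^2) = trace(b) * trace(b) - trace(1)   [square of b] = y^2 - 2
trace(b^3) = trace(b) * trace(b^2) - trace(b)   [square of b] = y^3 - 3*y
apply: trace(b^4) = trace(b) * trace(b^3) - trace(b^2)   [square of b] = y^4 - 4*y^2 + 2
apply: trace(b^5) = trace(b) * trace(b^4) - trace(b^3)   [square of b] = y^5 - 5*y^3 + 5*y
trace(b a b) = trace(b) * trace(a b) - trace(a)   [square of b] = y*z - x
trace(a b^3) = trace(b) * trace(b a b) - trace(b a)   [square of b] = y^2*z - x*y - z
apply: trace(a b^4) = trace(b) * trace(a b^3) - trace(a b^2)   [square of b] = y^3*z - x*y^2 - 2*y*z + x
trace(b^5 a) = trace(b) * trace(a b^4) - trace(a b^3)   [square of b] = y^4*z - x*y^3 - 3*y^2*z + 2*x*y + z
trace(a^-1 b^5) = trace(b^5) * trace(a) - trace(b^5 a)   [inverse elimination on a] = x*y^5 - y^4*z - 4*x*y^3 + 3*y^2*z + 3*x*y - z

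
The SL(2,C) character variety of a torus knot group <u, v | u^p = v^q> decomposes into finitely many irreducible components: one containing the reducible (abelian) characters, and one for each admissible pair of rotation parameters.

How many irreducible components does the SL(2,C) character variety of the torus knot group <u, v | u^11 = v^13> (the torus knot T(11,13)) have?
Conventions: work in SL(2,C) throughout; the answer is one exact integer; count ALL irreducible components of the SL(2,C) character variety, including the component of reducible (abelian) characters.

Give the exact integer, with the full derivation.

Gamma = < u, v | u^11 = v^13 > (torus knot T(11,13)); the central element u^11 = v^13 acts as +I or -I in any irreducible SL(2,C) representation.
So on each irreducible component the traces are pinned: tr(u) = 2*cos(pi*alpha/11) with 1 <= alpha <= 10, tr(v) = 2*cos(pi*beta/13) with 1 <= beta <= 12.
Consistency of u^11 = (-1)^alpha I with v^13 = (-1)^beta I forces alpha = beta (mod 2).
Counting: 5 odd alphas x 6 odd betas + 5 even alphas x 6 even betas = 30 + 30 = 60.
Total: 60 irreducible-character components + 1 reducible (abelian) component = 61.

61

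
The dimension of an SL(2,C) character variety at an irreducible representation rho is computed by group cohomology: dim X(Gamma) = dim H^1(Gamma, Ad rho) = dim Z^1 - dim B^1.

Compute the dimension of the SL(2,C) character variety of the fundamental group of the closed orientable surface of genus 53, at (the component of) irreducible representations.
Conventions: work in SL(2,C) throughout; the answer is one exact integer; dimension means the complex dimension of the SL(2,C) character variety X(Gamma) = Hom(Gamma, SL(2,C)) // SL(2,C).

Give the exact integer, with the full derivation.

312

The genus-53 surface group: 2g = 106 generators, one relator prod [a_i, b_i].
A cocycle assigns one sl_2 vector per generator subject to the relator condition d_2(z) = 0: dim of the unconstrained space is 3*2g = 318.
d_2 is surjective at irreducible rho (its cokernel H^2 is dual to H^0 = 0), so dim Z^1 = 318 - 3 = 315.
dim B^1 = 3 (coboundaries, injective at irreducible rho).
dim X = dim H^1 = 315 - 3 = 312.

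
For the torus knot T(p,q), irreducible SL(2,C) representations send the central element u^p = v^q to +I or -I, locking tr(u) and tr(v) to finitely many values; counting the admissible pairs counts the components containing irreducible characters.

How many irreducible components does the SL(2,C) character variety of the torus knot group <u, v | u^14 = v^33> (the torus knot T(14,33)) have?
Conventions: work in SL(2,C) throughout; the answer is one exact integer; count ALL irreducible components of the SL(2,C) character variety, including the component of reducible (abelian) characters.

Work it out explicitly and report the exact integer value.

209

For T(14,33): irreducibility forces the central element u^14 = v^33 to one of +I, -I.
This locks tr(u) to 2*cos(pi*alpha/14), alpha in 1..13, and tr(v) to 2*cos(pi*beta/33), beta in 1..32, on each component of irreducible characters.
u^14 = (-1)^alpha I and v^33 = (-1)^beta I must agree, so alpha and beta have equal parity.
Counting: 7 odd alphas x 16 odd betas + 6 even alphas x 16 even betas = 112 + 96 = 208.
components with irreducible characters: 208; plus the single component of reducible (abelian) characters: total 209.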